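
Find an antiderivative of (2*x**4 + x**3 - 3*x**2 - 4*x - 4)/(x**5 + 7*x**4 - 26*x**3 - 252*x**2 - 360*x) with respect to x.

Factor the denominator: x*(x - 6)*(x + 2)*(x + 5)*(x + 6).
Partial-fraction decomposition: 143/(18*(x + 6)) - 1066/(165*(x + 5)) + 1/(12*(x + 2)) + 167/(396*(x - 6)) + 1/(90*x).
Integrate each term: A/(x−a) contributes A·log|x−a|.

log(x)/90 + 167*log(x - 6)/396 + log(x + 2)/12 - 1066*log(x + 5)/165 + 143*log(x + 6)/18 + C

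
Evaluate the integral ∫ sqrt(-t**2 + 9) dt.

t*sqrt(-t**2 + 9)/2 + 9*asin(t/3)/2 + C

Substitute t = 3·sin(θ), so dt = 3·cos(θ) dθ and the radical becomes sqrt(-t**2 + 9) = 3·cos(θ) by the Pythagorean identity.
Integrate the resulting trig expression in θ, then back-substitute θ = asin(t/3), sin(θ) = t/3, cos(θ) = sqrt(-t**2 + 9)/3 (absorbing any constant into C).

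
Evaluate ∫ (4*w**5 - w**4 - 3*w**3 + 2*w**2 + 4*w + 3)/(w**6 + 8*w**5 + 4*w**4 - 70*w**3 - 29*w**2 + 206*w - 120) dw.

Factor the denominator: (w - 2)*(w - 1)**2*(w + 3)*(w + 4)*(w + 5).
Partial-fraction decomposition: 1413/(56*(w + 5)) - 4141/(150*(w + 4)) + 963/(160*(w + 3)) - 123/(800*(w - 1)) - 3/(40*(w - 1)**2) + 107/(210*(w - 2)).
Integrate each term; A/(w−a) gives A·log|w−a|; A/(w−a)² gives −A/(w−a).

107*log(w - 2)/210 - 123*log(w - 1)/800 + 963*log(w + 3)/160 - 4141*log(w + 4)/150 + 1413*log(w + 5)/56 + 3/(40*w - 40) + C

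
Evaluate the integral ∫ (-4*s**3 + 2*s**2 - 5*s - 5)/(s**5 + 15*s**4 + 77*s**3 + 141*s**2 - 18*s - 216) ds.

Factor the denominator: (s - 1)*(s + 3)**2*(s + 4)*(s + 6).
Partial-fraction decomposition: 961/(126*(s + 6)) - 303/(10*(s + 4)) + 817/(36*(s + 3)) - 34/(3*(s + 3)**2) - 3/(140*(s - 1)).
Integrate each term; A/(s−a) gives A·log|s−a|; A/(s−a)² gives −A/(s−a).

-3*log(s - 1)/140 + 817*log(s + 3)/36 - 303*log(s + 4)/10 + 961*log(s + 6)/126 + 34/(3*s + 9) + C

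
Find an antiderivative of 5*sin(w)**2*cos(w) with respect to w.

Let u = sin(w), so du = (cos(w)) dw.
Rewriting, the integral becomes 5·∫ u^2 du = 5·u^3/3.
Substituting back, u = sin(w).

5*sin(w)**3/3 + C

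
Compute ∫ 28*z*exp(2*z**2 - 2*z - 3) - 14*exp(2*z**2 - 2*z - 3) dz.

Let u = 2*z**2 - 2*z - 3, so du = (4*z - 2) dz.
Rewriting, the integral becomes 7·∫ e^u du = 7·e^u.
Substituting back, u = 2*z**2 - 2*z - 3.

7*exp(2*z**2 - 2*z - 3) + C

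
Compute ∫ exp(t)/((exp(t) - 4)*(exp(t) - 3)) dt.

Let u = e^t, du = e^t dt.
The integral becomes ∫ du/((u-4)(u-3)); decompose into partial fractions.

log(exp(t) - 4) - log(exp(t) - 3) + C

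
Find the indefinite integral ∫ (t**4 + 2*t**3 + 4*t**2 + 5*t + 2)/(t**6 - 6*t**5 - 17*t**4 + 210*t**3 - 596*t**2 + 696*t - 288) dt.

47*log(t - 4)/12 - 94*log(t - 3)/9 + 199*log(t - 2)/32 + log(t - 1)/3 - 7*log(t + 6)/288 - 15/(4*t - 8) + C

Factor the denominator: (t - 4)*(t - 3)*(t - 2)**2*(t - 1)*(t + 6).
Partial-fraction decomposition: -7/(288*(t + 6)) + 1/(3*(t - 1)) + 199/(32*(t - 2)) + 15/(4*(t - 2)**2) - 94/(9*(t - 3)) + 47/(12*(t - 4)).
Integrate each term; A/(t−a) gives A·log|t−a|; A/(t−a)² gives −A/(t−a).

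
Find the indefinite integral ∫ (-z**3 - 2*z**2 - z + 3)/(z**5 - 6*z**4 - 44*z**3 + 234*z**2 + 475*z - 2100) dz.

-445*log(z - 7)/1056 + 59*log(z - 5)/120 - 45*log(z - 3)/448 - 13*log(z + 4)/231 + 83*log(z + 5)/960 + C

Factor the denominator: (z - 7)*(z - 5)*(z - 3)*(z + 4)*(z + 5).
Partial-fraction decomposition: 83/(960*(z + 5)) - 13/(231*(z + 4)) - 45/(448*(z - 3)) + 59/(120*(z - 5)) - 445/(1056*(z - 7)).
Integrate each term: A/(z−a) contributes A·log|z−a|.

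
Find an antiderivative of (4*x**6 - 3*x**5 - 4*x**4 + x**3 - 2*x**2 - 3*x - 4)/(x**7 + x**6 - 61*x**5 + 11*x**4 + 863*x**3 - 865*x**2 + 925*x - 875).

Factor the denominator: (x - 5)**2*(x - 1)*(x + 5)*(x + 7)*(x**2 + 1).
Partial-fraction decomposition: (309*x + 37)/(33800*(x**2 + 1)) + 510989/(115200*(x + 7)) - 69211/(31200*(x + 5)) - 11/(1536*(x - 1)) + 8666791/(4867200*(x - 5)) + 50681/(12480*(x - 5)**2).
Integrate each term; A/(x−a) gives A·log|x−a|; the (Bx+D)/(x²+p²) term gives a log and an atan.

8666791*log(x - 5)/4867200 - 11*log(x - 1)/1536 - 69211*log(x + 5)/31200 + 510989*log(x + 7)/115200 + 309*log(x**2 + 1)/67600 + 37*atan(x)/33800 - 50681/(12480*x - 62400) + C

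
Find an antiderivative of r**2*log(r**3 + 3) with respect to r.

r**3*log(r**3 + 3)/3 - r**3/3 + log(r**3 + 3) + C

Let u = r**3 + 3, so du = (3*r**2) dr.
The integral becomes (1/3)·∫ log(u) du; integrate by parts with u′=log(u), dv′=du.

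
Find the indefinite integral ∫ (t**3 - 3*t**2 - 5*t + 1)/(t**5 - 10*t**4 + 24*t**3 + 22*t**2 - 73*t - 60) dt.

13*log(t - 5)/36 + 3*log(t - 4)/25 - 7*log(t - 3)/16 - 157*log(t + 1)/3600 + 1/(60*t + 60) + C

Factor the denominator: (t - 5)*(t - 4)*(t - 3)*(t + 1)**2.
Partial-fraction decomposition: -157/(3600*(t + 1)) - 1/(60*(t + 1)**2) - 7/(16*(t - 3)) + 3/(25*(t - 4)) + 13/(36*(t - 5)).
Integrate each term; A/(t−a) gives A·log|t−a|; A/(t−a)² gives −A/(t−a).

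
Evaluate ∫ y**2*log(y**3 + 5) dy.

Let u = y**3 + 5, so du = (3*y**2) dy.
The integral becomes (1/3)·∫ log(u) du; integrate by parts with u′=log(u), dv′=du.

y**3*log(y**3 + 5)/3 - y**3/3 + 5*log(y**3 + 5)/3 + C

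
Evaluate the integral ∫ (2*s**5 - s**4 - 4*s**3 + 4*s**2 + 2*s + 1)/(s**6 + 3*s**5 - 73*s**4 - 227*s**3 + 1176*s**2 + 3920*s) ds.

log(s)/3920 + 683*log(s - 7)/539 - 1309*log(s - 5)/2430 - 84877*log(s + 4)/42768 + 8615*log(s + 7)/2646 - 181/(108*s + 432) + C

Factor the denominator: s*(s - 7)*(s - 5)*(s + 4)**2*(s + 7).
Partial-fraction decomposition: 8615/(2646*(s + 7)) - 84877/(42768*(s + 4)) + 181/(108*(s + 4)**2) - 1309/(2430*(s - 5)) + 683/(539*(s - 7)) + 1/(3920*s).
Integrate each term; A/(s−a) gives A·log|s−a|; A/(s−a)² gives −A/(s−a).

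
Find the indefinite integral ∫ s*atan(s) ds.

Use integration by parts with u = arctan(s), dv = s ds.
Then du = 1/(s**2 + 1) ds.

s**2*atan(s)/2 - s/2 + atan(s)/2 + C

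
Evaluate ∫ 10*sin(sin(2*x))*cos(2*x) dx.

-5*cos(sin(2*x)) + C

Let u = sin(2*x), so du = (2*cos(2*x)) dx.
Rewriting, the integral becomes 5·∫ sin(u) du = 5·-cos(u).
Substituting back, u = sin(2*x).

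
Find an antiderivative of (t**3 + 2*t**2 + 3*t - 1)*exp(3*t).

(9*t**3 + 9*t**2 + 21*t - 16)*exp(3*t)/27 + C

Use integration by parts with u = t**3 + 2*t**2 + 3*t - 1, dv = exp(3*t) dt, so v = exp(3*t)/3.
Apply parts 3 times (tabular method): alternate signs, differentiate u down to 0, integrate dv up.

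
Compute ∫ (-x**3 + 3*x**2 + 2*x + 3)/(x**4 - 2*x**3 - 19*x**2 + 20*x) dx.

3*log(x)/20 - 37*log(x - 5)/180 - 7*log(x - 1)/20 - 107*log(x + 4)/180 + C

Factor the denominator: x*(x - 5)*(x - 1)*(x + 4).
Partial-fraction decomposition: -107/(180*(x + 4)) - 7/(20*(x - 1)) - 37/(180*(x - 5)) + 3/(20*x).
Integrate each term: A/(x−a) contributes A·log|x−a|.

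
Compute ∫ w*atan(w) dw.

w**2*atan(w)/2 - w/2 + atan(w)/2 + C

Use integration by parts with u = arctan(w), dv = w dw.
Then du = 1/(w**2 + 1) dw.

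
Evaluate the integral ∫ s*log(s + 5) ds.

s**2*log(s + 5)/2 - s**2/4 + 5*s/2 - 25*log(s + 5)/2 + C

Use integration by parts with u = log(s + 5), dv = s ds.
Then du = 1/(s + 5) ds and v = s**2/2.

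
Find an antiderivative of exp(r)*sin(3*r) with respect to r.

Let I denote the integral. Integrate by parts with u = sin(3*r), dv = exp(r) dr, so v = exp(r): I = exp(r)*sin(3*r) − 3·∫ exp(r)*cos(3*r) dr.
Apply parts again with u = cos(3*r), dv = exp(r) dr: ∫ exp(r)*cos(3*r) dr = exp(r)*cos(3*r) + 3·I. Substituting back brings back I: I = exp(r)*sin(3*r) - 3*exp(r)*cos(3*r) − 9·I.
Solving for I: (1 + 9)·I equals the remaining terms, so I = (1/10)·(exp(r)*sin(3*r) - 3*exp(r)*cos(3*r)).

exp(r)*sin(3*r)/10 - 3*exp(r)*cos(3*r)/10 + C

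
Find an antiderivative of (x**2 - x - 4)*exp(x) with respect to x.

(x**2 - 3*x - 1)*exp(x) + C

Use integration by parts with u = x**2 - x - 4, dv = exp(x) dx, so v = exp(x).
Apply parts 2 times (tabular method): alternate signs, differentiate u down to 0, integrate dv up.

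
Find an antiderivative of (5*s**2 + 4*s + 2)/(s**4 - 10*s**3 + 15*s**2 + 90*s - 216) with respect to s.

103*log(s - 6)/27 - 7*log(s - 4) + 59*log(s - 3)/18 - 5*log(s + 3)/54 + C

Factor the denominator: (s - 6)*(s - 4)*(s - 3)*(s + 3).
Partial-fraction decomposition: -5/(54*(s + 3)) + 59/(18*(s - 3)) - 7/(s - 4) + 103/(27*(s - 6)).
Integrate each term: A/(s−a) contributes A·log|s−a|.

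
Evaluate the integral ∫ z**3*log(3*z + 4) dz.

Use integration by parts with u = log(3*z + 4), dv = z**3 dz.
Then du = 3/(3*z + 4) dz and v = z**4/4.

z**4*log(3*z + 4)/4 - z**4/16 + z**3/9 - 2*z**2/9 + 16*z/27 - 64*log(3*z + 4)/81 + C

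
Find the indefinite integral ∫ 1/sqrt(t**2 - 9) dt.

log(t + sqrt(t**2 - 9)) + C

Substitute t = 3·sec(θ), so dt = 3·sec(θ)*tan(θ) dθ and the radical becomes sqrt(t**2 - 9) = 3·tan(θ) by the Pythagorean identity.
Integrate the resulting trig expression in θ, then back-substitute sec(θ) = t/3, tan(θ) = sqrt(t**2 - 9)/3 (absorbing any constant into C).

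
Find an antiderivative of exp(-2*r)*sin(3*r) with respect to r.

-2*exp(-2*r)*sin(3*r)/13 - 3*exp(-2*r)*cos(3*r)/13 + C

Let I denote the integral. Integrate by parts with u = sin(3*r), dv = exp(-2*r) dr, so v = -exp(-2*r)/2: I = -exp(-2*r)*sin(3*r)/2 + (3/2)·∫ exp(-2*r)*cos(3*r) dr.
Apply parts again with u = cos(3*r), dv = exp(-2*r) dr: ∫ exp(-2*r)*cos(3*r) dr = -exp(-2*r)*cos(3*r)/2 − (3/2)·I. Substituting back brings back I: I = -exp(-2*r)*sin(3*r)/2 - 3*exp(-2*r)*cos(3*r)/4 − (9/4)·I.
Solving for I: (1 + 9/4)·I equals the remaining terms, so I = (4/13)·(-exp(-2*r)*sin(3*r)/2 - 3*exp(-2*r)*cos(3*r)/4).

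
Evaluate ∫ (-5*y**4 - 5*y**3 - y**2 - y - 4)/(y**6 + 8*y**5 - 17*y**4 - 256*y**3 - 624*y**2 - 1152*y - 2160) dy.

Factor the denominator: (y - 6)*(y + 3)*(y + 5)*(y + 6)*(y**2 + 4).
Partial-fraction decomposition: -(849*y - 272)/(15080*(y**2 + 4)) + 2717/(720*(y + 6)) - 1262/(319*(y + 5)) + 140/(351*(y + 3)) - 3803/(23760*(y - 6)).
Integrate each term; A/(y−a) gives A·log|y−a|; the (By+D)/(y²+p²) term gives a log and an atan.

-3803*log(y - 6)/23760 + 140*log(y + 3)/351 - 1262*log(y + 5)/319 + 2717*log(y + 6)/720 - 849*log(y**2 + 4)/30160 + 17*atan(y/2)/1885 + C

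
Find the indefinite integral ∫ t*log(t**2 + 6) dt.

Let u = t**2 + 6, so du = (2*t) dt.
The integral becomes (1/2)·∫ log(u) du; integrate by parts with u′=log(u), dv′=du.

t**2*log(t**2 + 6)/2 - t**2/2 + 3*log(t**2 + 6) + C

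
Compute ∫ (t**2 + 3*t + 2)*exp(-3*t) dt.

(-9*t**2 - 33*t - 29)*exp(-3*t)/27 + C

Use integration by parts with u = t**2 + 3*t + 2, dv = exp(-3*t) dt, so v = -exp(-3*t)/3.
Apply parts 2 times (tabular method): alternate signs, differentiate u down to 0, integrate dv up.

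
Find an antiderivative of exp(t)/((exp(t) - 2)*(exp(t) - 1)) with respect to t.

log(exp(t) - 2) - log(exp(t) - 1) + C

Let u = e^t, du = e^t dt.
The integral becomes ∫ du/((u-1)(u-2)); decompose into partial fractions.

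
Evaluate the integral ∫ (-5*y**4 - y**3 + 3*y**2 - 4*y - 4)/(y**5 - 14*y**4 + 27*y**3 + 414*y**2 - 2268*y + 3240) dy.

Factor the denominator: (y - 6)**2*(y - 5)*(y - 3)*(y + 6).
Partial-fraction decomposition: -767/(1782*(y + 6)) + 421/(162*(y - 3)) - 3199/(22*(y - 5)) + 7465/(54*(y - 6)) - 1654/(9*(y - 6)**2).
Integrate each term; A/(y−a) gives A·log|y−a|; A/(y−a)² gives −A/(y−a).

7465*log(y - 6)/54 - 3199*log(y - 5)/22 + 421*log(y - 3)/162 - 767*log(y + 6)/1782 + 1654/(9*y - 54) + C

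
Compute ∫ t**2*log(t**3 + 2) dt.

Let u = t**3 + 2, so du = (3*t**2) dt.
The integral becomes (1/3)·∫ log(u) du; integrate by parts with u′=log(u), dv′=du.

t**3*log(t**3 + 2)/3 - t**3/3 + 2*log(t**3 + 2)/3 + C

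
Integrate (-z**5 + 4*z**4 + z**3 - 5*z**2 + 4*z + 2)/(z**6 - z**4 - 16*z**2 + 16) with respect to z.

5*log(z - 2)/16 - log(z - 1)/6 - log(z + 1)/10 - 31*log(z + 2)/48 - log(z**2 + 4)/5 + 43*atan(z/2)/40 + C

Factor the denominator: (z - 2)*(z - 1)*(z + 1)*(z + 2)*(z**2 + 4).
Partial-fraction decomposition: -(8*z - 43)/(20*(z**2 + 4)) - 31/(48*(z + 2)) - 1/(10*(z + 1)) - 1/(6*(z - 1)) + 5/(16*(z - 2)).
Integrate each term; A/(z−a) gives A·log|z−a|; the (Bz+D)/(z²+p²) term gives a log and an atan.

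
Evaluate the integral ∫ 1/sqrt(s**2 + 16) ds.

log(s + sqrt(s**2 + 16)) + C

Substitute s = 4·tan(θ), so ds = 4·sec(θ)^2 dθ and the radical becomes sqrt(s**2 + 16) = 4·sec(θ) by the Pythagorean identity.
Integrate the resulting trig expression in θ, then back-substitute tan(θ) = s/4, sec(θ) = sqrt(s**2 + 16)/4 (absorbing any constant into C).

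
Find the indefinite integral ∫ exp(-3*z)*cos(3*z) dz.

Let I denote the integral. Integrate by parts with u = cos(3*z), dv = exp(-3*z) dz, so v = -exp(-3*z)/3: I = -exp(-3*z)*cos(3*z)/3 − ∫ exp(-3*z)*sin(3*z) dz.
Apply parts again with u = sin(3*z), dv = exp(-3*z) dz: ∫ exp(-3*z)*sin(3*z) dz = -exp(-3*z)*sin(3*z)/3 + I. Substituting back brings back I: I = exp(-3*z)*sin(3*z)/3 - exp(-3*z)*cos(3*z)/3 − I.
Solving for I: (1 + 1)·I equals the remaining terms, so I = (1/2)·(exp(-3*z)*sin(3*z)/3 - exp(-3*z)*cos(3*z)/3).

exp(-3*z)*sin(3*z)/6 - exp(-3*z)*cos(3*z)/6 + C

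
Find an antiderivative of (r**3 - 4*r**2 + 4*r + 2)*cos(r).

Use integration by parts with u = r**3 - 4*r**2 + 4*r + 2, dv = cos(r) dr, so v = sin(r).
Apply parts 3 times (tabular method): alternate signs, differentiate u down to 0, integrate dv up.

r**3*sin(r) - 4*r**2*sin(r) + 3*r**2*cos(r) - 2*r*sin(r) - 8*r*cos(r) + 10*sin(r) - 2*cos(r) + C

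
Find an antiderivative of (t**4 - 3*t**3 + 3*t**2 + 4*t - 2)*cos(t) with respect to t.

Use integration by parts with u = t**4 - 3*t**3 + 3*t**2 + 4*t - 2, dv = cos(t) dt, so v = sin(t).
Apply parts 4 times (tabular method): alternate signs, differentiate u down to 0, integrate dv up.

t**4*sin(t) - 3*t**3*sin(t) + 4*t**3*cos(t) - 9*t**2*sin(t) - 9*t**2*cos(t) + 22*t*sin(t) - 18*t*cos(t) + 16*sin(t) + 22*cos(t) + C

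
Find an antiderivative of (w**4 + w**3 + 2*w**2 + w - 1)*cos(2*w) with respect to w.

w**4*sin(2*w)/2 + w**3*sin(2*w)/2 + w**3*cos(2*w) - w**2*sin(2*w)/2 + 3*w**2*cos(2*w)/4 - w*sin(2*w)/4 - w*cos(2*w)/2 - sin(2*w)/4 - cos(2*w)/8 + C

Use integration by parts with u = w**4 + w**3 + 2*w**2 + w - 1, dv = cos(2*w) dw, so v = sin(2*w)/2.
Apply parts 4 times (tabular method): alternate signs, differentiate u down to 0, integrate dv up.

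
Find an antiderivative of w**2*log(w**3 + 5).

w**3*log(w**3 + 5)/3 - w**3/3 + 5*log(w**3 + 5)/3 + C

Let u = w**3 + 5, so du = (3*w**2) dw.
The integral becomes (1/3)·∫ log(u) du; integrate by parts with u′=log(u), dv′=du.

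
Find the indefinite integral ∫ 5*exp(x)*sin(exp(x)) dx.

Let u = exp(x), so du = (exp(x)) dx.
Rewriting, the integral becomes 5·∫ sin(u) du = 5·-cos(u).
Substituting back, u = exp(x).

-5*cos(exp(x)) + C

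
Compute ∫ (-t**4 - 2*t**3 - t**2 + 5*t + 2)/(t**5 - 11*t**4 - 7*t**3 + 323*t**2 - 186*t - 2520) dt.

-3099*log(t - 7)/220 + 866*log(t - 6)/45 - 97*log(t - 5)/16 + 49*log(t + 3)/720 - 9*log(t + 4)/55 + C

Factor the denominator: (t - 7)*(t - 6)*(t - 5)*(t + 3)*(t + 4).
Partial-fraction decomposition: -9/(55*(t + 4)) + 49/(720*(t + 3)) - 97/(16*(t - 5)) + 866/(45*(t - 6)) - 3099/(220*(t - 7)).
Integrate each term: A/(t−a) contributes A·log|t−a|.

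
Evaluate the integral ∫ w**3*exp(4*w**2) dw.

Let u = w², du = 2w dw; rewrite as (1/2)∫ u^1·exp(4u) du.
Now integrate by parts 1 time.

(4*w**2 - 1)*exp(4*w**2)/32 + C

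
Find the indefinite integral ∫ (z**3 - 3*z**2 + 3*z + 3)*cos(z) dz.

z**3*sin(z) - 3*z**2*sin(z) + 3*z**2*cos(z) - 3*z*sin(z) - 6*z*cos(z) + 9*sin(z) - 3*cos(z) + C

Use integration by parts with u = z**3 - 3*z**2 + 3*z + 3, dv = cos(z) dz, so v = sin(z).
Apply parts 3 times (tabular method): alternate signs, differentiate u down to 0, integrate dv up.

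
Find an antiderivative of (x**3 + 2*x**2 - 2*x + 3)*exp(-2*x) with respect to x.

Use integration by parts with u = x**3 + 2*x**2 - 2*x + 3, dv = exp(-2*x) dx, so v = -exp(-2*x)/2.
Apply parts 3 times (tabular method): alternate signs, differentiate u down to 0, integrate dv up.

(-4*x**3 - 14*x**2 - 6*x - 15)*exp(-2*x)/8 + C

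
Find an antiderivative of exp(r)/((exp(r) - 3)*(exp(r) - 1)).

Let u = e^r, du = e^r dr.
The integral becomes ∫ du/((u-1)(u-3)); decompose into partial fractions.

log(exp(r) - 3)/2 - log(exp(r) - 1)/2 + C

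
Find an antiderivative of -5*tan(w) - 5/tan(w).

Let u = tan(w), so du = (tan(w)**2 + 1) dw.
Rewriting, the integral becomes -5·∫ 1/u du = -5·log(u).
Substituting back, u = tan(w).

-5*log(tan(w)) + C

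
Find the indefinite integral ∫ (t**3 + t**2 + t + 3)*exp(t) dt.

(t**3 - 2*t**2 + 5*t - 2)*exp(t) + C

Use integration by parts with u = t**3 + t**2 + t + 3, dv = exp(t) dt, so v = exp(t).
Apply parts 3 times (tabular method): alternate signs, differentiate u down to 0, integrate dv up.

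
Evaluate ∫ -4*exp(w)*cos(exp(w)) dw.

-4*sin(exp(w)) + C

Let u = exp(w), so du = (exp(w)) dw.
Rewriting, the integral becomes -4·∫ cos(u) du = -4·sin(u).
Substituting back, u = exp(w).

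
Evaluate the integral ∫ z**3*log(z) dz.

z**4*log(z)/4 - z**4/16 + C

Use integration by parts with u = log(z), dv = z**3 dz.
Then du = 1/z dz and v = z**4/4.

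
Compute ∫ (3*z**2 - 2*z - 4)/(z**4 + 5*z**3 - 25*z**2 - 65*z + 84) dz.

12*log(z - 4)/77 + log(z - 1)/32 + 29*log(z + 3)/112 - 157*log(z + 7)/352 + C

Factor the denominator: (z - 4)*(z - 1)*(z + 3)*(z + 7).
Partial-fraction decomposition: -157/(352*(z + 7)) + 29/(112*(z + 3)) + 1/(32*(z - 1)) + 12/(77*(z - 4)).
Integrate each term: A/(z−a) contributes A·log|z−a|.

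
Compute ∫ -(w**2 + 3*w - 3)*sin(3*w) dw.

Use integration by parts with u = w**2 + 3*w - 3, dv = -sin(3*w) dw, so v = cos(3*w)/3.
Apply parts 2 times (tabular method): alternate signs, differentiate u down to 0, integrate dv up.

w**2*cos(3*w)/3 - 2*w*sin(3*w)/9 + w*cos(3*w) - sin(3*w)/3 - 29*cos(3*w)/27 + C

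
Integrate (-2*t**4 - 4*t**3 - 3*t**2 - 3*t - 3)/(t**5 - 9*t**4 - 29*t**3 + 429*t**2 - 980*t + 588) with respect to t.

-423*log(t - 7)/28 + 717*log(t - 6)/52 - 17*log(t - 2)/36 + log(t - 1)/16 - 3559*log(t + 7)/13104 + C

Factor the denominator: (t - 7)*(t - 6)*(t - 2)*(t - 1)*(t + 7).
Partial-fraction decomposition: -3559/(13104*(t + 7)) + 1/(16*(t - 1)) - 17/(36*(t - 2)) + 717/(52*(t - 6)) - 423/(28*(t - 7)).
Integrate each term: A/(t−a) contributes A·log|t−a|.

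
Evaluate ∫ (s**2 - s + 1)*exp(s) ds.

Use integration by parts with u = s**2 - s + 1, dv = exp(s) ds, so v = exp(s).
Apply parts 2 times (tabular method): alternate signs, differentiate u down to 0, integrate dv up.

(s**2 - 3*s + 4)*exp(s) + C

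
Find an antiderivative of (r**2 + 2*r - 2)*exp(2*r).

(2*r**2 + 2*r - 5)*exp(2*r)/4 + C

Use integration by parts with u = r**2 + 2*r - 2, dv = exp(2*r) dr, so v = exp(2*r)/2.
Apply parts 2 times (tabular method): alternate signs, differentiate u down to 0, integrate dv up.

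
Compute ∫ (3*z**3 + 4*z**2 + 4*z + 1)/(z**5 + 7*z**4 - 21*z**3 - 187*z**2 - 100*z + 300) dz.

Factor the denominator: (z - 5)*(z - 1)*(z + 2)*(z + 5)*(z + 6).
Partial-fraction decomposition: -527/(308*(z + 6)) + 49/(30*(z + 5)) - 5/(84*(z + 2)) - 1/(42*(z - 1)) + 62/(385*(z - 5)).
Integrate each term: A/(z−a) contributes A·log|z−a|.

62*log(z - 5)/385 - log(z - 1)/42 - 5*log(z + 2)/84 + 49*log(z + 5)/30 - 527*log(z + 6)/308 + C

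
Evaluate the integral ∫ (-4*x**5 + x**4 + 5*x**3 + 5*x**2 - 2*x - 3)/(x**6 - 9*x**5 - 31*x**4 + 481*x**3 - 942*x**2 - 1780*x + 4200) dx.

Factor the denominator: (x - 6)*(x - 5)**2*(x - 2)*(x + 2)*(x + 7).
Partial-fraction decomposition: -6817/(8424*(x + 7)) + 25/(1568*(x + 2)) + 59/(1296*(x - 2)) + 692287/(10584*(x - 5)) + 5569/(126*(x - 5)**2) - 28563/(416*(x - 6)).
Integrate each term; A/(x−a) gives A·log|x−a|; A/(x−a)² gives −A/(x−a).

-28563*log(x - 6)/416 + 692287*log(x - 5)/10584 + 59*log(x - 2)/1296 + 25*log(x + 2)/1568 - 6817*log(x + 7)/8424 - 5569/(126*x - 630) + C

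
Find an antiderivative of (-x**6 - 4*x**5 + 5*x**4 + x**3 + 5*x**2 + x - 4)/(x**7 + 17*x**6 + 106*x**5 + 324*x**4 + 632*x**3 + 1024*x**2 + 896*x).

Factor the denominator: x*(x + 2)*(x + 4)**2*(x + 7)*(x**2 + 4).
Partial-fraction decomposition: (4409*x - 2826)/(42400*(x**2 + 4)) - 7705/(3339*(x + 7)) + 12073/(7200*(x + 4)) + 161/(60*(x + 4)**2) - 15/(32*(x + 2)) - 1/(224*x).
Integrate each term; A/(x−a) gives A·log|x−a|; the (Bx+D)/(x²+p²) term gives a log and an atan.

-log(x)/224 - 15*log(x + 2)/32 + 12073*log(x + 4)/7200 - 7705*log(x + 7)/3339 + 4409*log(x**2 + 4)/84800 - 1413*atan(x/2)/42400 - 161/(60*x + 240) + C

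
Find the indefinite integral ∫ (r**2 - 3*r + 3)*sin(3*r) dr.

Use integration by parts with u = r**2 - 3*r + 3, dv = sin(3*r) dr, so v = -cos(3*r)/3.
Apply parts 2 times (tabular method): alternate signs, differentiate u down to 0, integrate dv up.

-r**2*cos(3*r)/3 + 2*r*sin(3*r)/9 + r*cos(3*r) - sin(3*r)/3 - 25*cos(3*r)/27 + C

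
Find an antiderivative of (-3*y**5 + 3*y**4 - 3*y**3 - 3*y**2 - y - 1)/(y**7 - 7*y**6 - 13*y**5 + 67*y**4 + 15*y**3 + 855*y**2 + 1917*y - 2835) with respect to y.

Factor the denominator: (y - 7)*(y - 5)*(y - 1)*(y + 3)**2*(y**2 + 9).
Partial-fraction decomposition: (767*y - 3708)/(15660*(y**2 + 9)) + 23161/(172800*(y + 3)) - 257/(1440*(y + 3)**2) - 1/(480*(y - 1)) + 117/(256*(y - 5)) - 22201/(34800*(y - 7)).
Integrate each term; A/(y−a) gives A·log|y−a|; the (By+D)/(y²+p²) term gives a log and an atan.

-22201*log(y - 7)/34800 + 117*log(y - 5)/256 - log(y - 1)/480 + 23161*log(y + 3)/172800 + 767*log(y**2 + 9)/31320 - 103*atan(y/3)/1305 + 257/(1440*y + 4320) + C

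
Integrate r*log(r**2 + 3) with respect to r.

Let u = r**2 + 3, so du = (2*r) dr.
The integral becomes (1/2)·∫ log(u) du; integrate by parts with u′=log(u), dv′=du.

r**2*log(r**2 + 3)/2 - r**2/2 + 3*log(r**2 + 3)/2 + C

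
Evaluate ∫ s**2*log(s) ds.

s**3*log(s)/3 - s**3/9 + C

Use integration by parts with u = log(s), dv = s**2 ds.
Then du = 1/s ds and v = s**3/3.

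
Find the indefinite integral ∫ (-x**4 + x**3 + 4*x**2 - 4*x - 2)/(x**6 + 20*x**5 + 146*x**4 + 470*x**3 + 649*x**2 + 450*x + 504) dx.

Factor the denominator: (x + 3)*(x + 4)*(x + 6)*(x + 7)*(x**2 + 1).
Partial-fraction decomposition: (121*x - 467)/(31450*(x**2 + 1)) + 1261/(300*(x + 7)) - 673/(111*(x + 6)) + 121/(51*(x + 4)) - 31/(60*(x + 3)).
Integrate each term; A/(x−a) gives A·log|x−a|; the (Bx+D)/(x²+p²) term gives a log and an atan.

-31*log(x + 3)/60 + 121*log(x + 4)/51 - 673*log(x + 6)/111 + 1261*log(x + 7)/300 + 121*log(x**2 + 1)/62900 - 467*atan(x)/31450 + C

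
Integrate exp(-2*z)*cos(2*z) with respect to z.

exp(-2*z)*sin(2*z)/4 - exp(-2*z)*cos(2*z)/4 + C

Let I denote the integral. Integrate by parts with u = cos(2*z), dv = exp(-2*z) dz, so v = -exp(-2*z)/2: I = -exp(-2*z)*cos(2*z)/2 − ∫ exp(-2*z)*sin(2*z) dz.
Apply parts again with u = sin(2*z), dv = exp(-2*z) dz: ∫ exp(-2*z)*sin(2*z) dz = -exp(-2*z)*sin(2*z)/2 + I. Substituting back brings back I: I = exp(-2*z)*sin(2*z)/2 - exp(-2*z)*cos(2*z)/2 − I.
Solving for I: (1 + 1)·I equals the remaining terms, so I = (1/2)·(exp(-2*z)*sin(2*z)/2 - exp(-2*z)*cos(2*z)/2).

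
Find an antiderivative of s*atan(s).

Use integration by parts with u = arctan(s), dv = s ds.
Then du = 1/(s**2 + 1) ds.

s**2*atan(s)/2 - s/2 + atan(s)/2 + C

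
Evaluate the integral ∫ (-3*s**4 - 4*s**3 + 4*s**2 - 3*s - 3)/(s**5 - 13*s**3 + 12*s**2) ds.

Factor the denominator: s**2*(s - 3)*(s - 1)*(s + 4).
Partial-fraction decomposition: -439/(560*(s + 4)) + 9/(10*(s - 1)) - 109/(42*(s - 3)) - 25/(48*s) - 1/(4*s**2).
Integrate each term; A/(s−a) gives A·log|s−a|; A/(s−a)² gives −A/(s−a).

-25*log(s)/48 - 109*log(s - 3)/42 + 9*log(s - 1)/10 - 439*log(s + 4)/560 + 1/(4*s) + C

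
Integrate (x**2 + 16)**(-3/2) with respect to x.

x/(16*sqrt(x**2 + 16)) + C

Substitute x = 4·tan(θ), so dx = 4·sec(θ)^2 dθ and the radical becomes sqrt(x**2 + 16) = 4·sec(θ) by the Pythagorean identity.
Integrate the resulting trig expression in θ, then back-substitute tan(θ) = x/4, sec(θ) = sqrt(x**2 + 16)/4 (absorbing any constant into C).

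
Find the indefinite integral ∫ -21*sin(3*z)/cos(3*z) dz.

7*log(cos(3*z)) + C

Let u = cos(3*z), so du = (-3*sin(3*z)) dz.
Rewriting, the integral becomes 7·∫ 1/u du = 7·log(u).
Substituting back, u = cos(3*z).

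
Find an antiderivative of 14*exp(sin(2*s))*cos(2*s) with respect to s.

Let u = sin(2*s), so du = (2*cos(2*s)) ds.
Rewriting, the integral becomes 7·∫ e^u du = 7·e^u.
Substituting back, u = sin(2*s).

7*exp(sin(2*s)) + C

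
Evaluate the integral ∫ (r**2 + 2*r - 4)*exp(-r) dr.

Use integration by parts with u = r**2 + 2*r - 4, dv = exp(-r) dr, so v = -exp(-r).
Apply parts 2 times (tabular method): alternate signs, differentiate u down to 0, integrate dv up.

(-r**2 - 4*r)*exp(-r) + C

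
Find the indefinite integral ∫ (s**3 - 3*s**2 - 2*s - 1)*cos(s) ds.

s**3*sin(s) - 3*s**2*sin(s) + 3*s**2*cos(s) - 8*s*sin(s) - 6*s*cos(s) + 5*sin(s) - 8*cos(s) + C

Use integration by parts with u = s**3 - 3*s**2 - 2*s - 1, dv = cos(s) ds, so v = sin(s).
Apply parts 3 times (tabular method): alternate signs, differentiate u down to 0, integrate dv up.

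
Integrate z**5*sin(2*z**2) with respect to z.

-z**4*cos(2*z**2)/4 + z**2*sin(2*z**2)/4 + cos(2*z**2)/8 + C

Let u = z², du = 2z dz; rewrite as (1/2)∫ u^2·sin(2u) du.
Now integrate by parts 2 times.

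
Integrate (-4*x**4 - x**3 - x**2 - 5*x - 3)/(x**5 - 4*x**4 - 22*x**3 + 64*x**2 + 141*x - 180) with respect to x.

Factor the denominator: (x - 5)*(x - 4)*(x - 1)*(x + 3)**2.
Partial-fraction decomposition: -145/(128*(x + 3)) + 21/(16*(x + 3)**2) - 7/(96*(x - 1)) + 23/(3*(x - 4)) - 1339/(128*(x - 5)).
Integrate each term; A/(x−a) gives A·log|x−a|; A/(x−a)² gives −A/(x−a).

-1339*log(x - 5)/128 + 23*log(x - 4)/3 - 7*log(x - 1)/96 - 145*log(x + 3)/128 - 21/(16*x + 48) + C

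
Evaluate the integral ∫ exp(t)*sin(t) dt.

Let I denote the integral. Integrate by parts with u = sin(t), dv = exp(t) dt, so v = exp(t): I = exp(t)*sin(t) − ∫ exp(t)*cos(t) dt.
Apply parts again with u = cos(t), dv = exp(t) dt: ∫ exp(t)*cos(t) dt = exp(t)*cos(t) + I. Substituting back brings back I: I = exp(t)*sin(t) - exp(t)*cos(t) − I.
Solving for I: (1 + 1)·I equals the remaining terms, so I = (1/2)·(exp(t)*sin(t) - exp(t)*cos(t)).

exp(t)*sin(t)/2 - exp(t)*cos(t)/2 + C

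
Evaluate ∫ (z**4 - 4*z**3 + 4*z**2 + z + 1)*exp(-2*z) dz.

Use integration by parts with u = z**4 - 4*z**3 + 4*z**2 + z + 1, dv = exp(-2*z) dz, so v = -exp(-2*z)/2.
Apply parts 4 times (tabular method): alternate signs, differentiate u down to 0, integrate dv up.

(-z**4 + 2*z**3 - z**2 - 2*z - 2)*exp(-2*z)/2 + C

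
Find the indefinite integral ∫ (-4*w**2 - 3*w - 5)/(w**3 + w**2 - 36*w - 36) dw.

-167*log(w - 6)/84 + 6*log(w + 1)/35 - 131*log(w + 6)/60 + C

Factor the denominator: (w - 6)*(w + 1)*(w + 6).
Partial-fraction decomposition: -131/(60*(w + 6)) + 6/(35*(w + 1)) - 167/(84*(w - 6)).
Integrate each term: A/(w−a) contributes A·log|w−a|.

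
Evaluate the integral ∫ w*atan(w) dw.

w**2*atan(w)/2 - w/2 + atan(w)/2 + C

Use integration by parts with u = arctan(w), dv = w dw.
Then du = 1/(w**2 + 1) dw.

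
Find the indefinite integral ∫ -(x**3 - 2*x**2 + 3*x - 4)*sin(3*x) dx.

x**3*cos(3*x)/3 - x**2*sin(3*x)/3 - 2*x**2*cos(3*x)/3 + 4*x*sin(3*x)/9 + 7*x*cos(3*x)/9 - 7*sin(3*x)/27 - 32*cos(3*x)/27 + C

Use integration by parts with u = x**3 - 2*x**2 + 3*x - 4, dv = -sin(3*x) dx, so v = cos(3*x)/3.
Apply parts 3 times (tabular method): alternate signs, differentiate u down to 0, integrate dv up.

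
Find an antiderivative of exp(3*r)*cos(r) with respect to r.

exp(3*r)*sin(r)/10 + 3*exp(3*r)*cos(r)/10 + C

Let I denote the integral. Integrate by parts with u = cos(r), dv = exp(3*r) dr, so v = exp(3*r)/3: I = exp(3*r)*cos(r)/3 + (1/3)·∫ exp(3*r)*sin(r) dr.
Apply parts again with u = sin(r), dv = exp(3*r) dr: ∫ exp(3*r)*sin(r) dr = exp(3*r)*sin(r)/3 − (1/3)·I. Substituting back brings back I: I = exp(3*r)*sin(r)/9 + exp(3*r)*cos(r)/3 − (1/9)·I.
Solving for I: (1 + 1/9)·I equals the remaining terms, so I = (9/10)·(exp(3*r)*sin(r)/9 + exp(3*r)*cos(r)/3).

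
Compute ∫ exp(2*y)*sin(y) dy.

2*exp(2*y)*sin(y)/5 - exp(2*y)*cos(y)/5 + C

Let I denote the integral. Integrate by parts with u = sin(y), dv = exp(2*y) dy, so v = exp(2*y)/2: I = exp(2*y)*sin(y)/2 − (1/2)·∫ exp(2*y)*cos(y) dy.
Apply parts again with u = cos(y), dv = exp(2*y) dy: ∫ exp(2*y)*cos(y) dy = exp(2*y)*cos(y)/2 + (1/2)·I. Substituting back brings back I: I = exp(2*y)*sin(y)/2 - exp(2*y)*cos(y)/4 − (1/4)·I.
Solving for I: (1 + 1/4)·I equals the remaining terms, so I = (4/5)·(exp(2*y)*sin(y)/2 - exp(2*y)*cos(y)/4).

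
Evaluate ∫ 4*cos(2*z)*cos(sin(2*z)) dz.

Let u = sin(2*z), so du = (2*cos(2*z)) dz.
Rewriting, the integral becomes 2·∫ cos(u) du = 2·sin(u).
Substituting back, u = sin(2*z).

2*sin(sin(2*z)) + C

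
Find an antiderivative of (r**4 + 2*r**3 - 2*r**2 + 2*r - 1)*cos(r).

r**4*sin(r) + 2*r**3*sin(r) + 4*r**3*cos(r) - 14*r**2*sin(r) + 6*r**2*cos(r) - 10*r*sin(r) - 28*r*cos(r) + 27*sin(r) - 10*cos(r) + C

Use integration by parts with u = r**4 + 2*r**3 - 2*r**2 + 2*r - 1, dv = cos(r) dr, so v = sin(r).
Apply parts 4 times (tabular method): alternate signs, differentiate u down to 0, integrate dv up.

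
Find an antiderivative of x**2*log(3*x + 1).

Use integration by parts with u = log(3*x + 1), dv = x**2 dx.
Then du = 3/(3*x + 1) dx and v = x**3/3.

x**3*log(3*x + 1)/3 - x**3/9 + x**2/18 - x/27 + log(3*x + 1)/81 + C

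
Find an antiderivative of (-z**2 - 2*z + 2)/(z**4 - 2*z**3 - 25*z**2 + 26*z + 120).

-11*log(z - 5)/42 + 13*log(z - 3)/70 + log(z + 2)/35 + log(z + 4)/21 + C

Factor the denominator: (z - 5)*(z - 3)*(z + 2)*(z + 4).
Partial-fraction decomposition: 1/(21*(z + 4)) + 1/(35*(z + 2)) + 13/(70*(z - 3)) - 11/(42*(z - 5)).
Integrate each term: A/(z−a) contributes A·log|z−a|.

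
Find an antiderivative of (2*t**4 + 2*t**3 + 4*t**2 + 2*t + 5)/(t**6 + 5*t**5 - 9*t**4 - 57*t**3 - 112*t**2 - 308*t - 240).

239*log(t - 4)/2100 - 7*log(t + 1)/200 + 11*log(t + 3)/28 - 365*log(t + 5)/696 + 153*log(t**2 + 4)/5800 + 24*atan(t/2)/725 + C

Factor the denominator: (t - 4)*(t + 1)*(t + 3)*(t + 5)*(t**2 + 4).
Partial-fraction decomposition: 3*(51*t + 64)/(2900*(t**2 + 4)) - 365/(696*(t + 5)) + 11/(28*(t + 3)) - 7/(200*(t + 1)) + 239/(2100*(t - 4)).
Integrate each term; A/(t−a) gives A·log|t−a|; the (Bt+D)/(t²+p²) term gives a log and an atan.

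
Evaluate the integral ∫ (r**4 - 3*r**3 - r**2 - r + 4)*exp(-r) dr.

(-r**4 - r**3 - 2*r**2 - 3*r - 7)*exp(-r) + C

Use integration by parts with u = r**4 - 3*r**3 - r**2 - r + 4, dv = exp(-r) dr, so v = -exp(-r).
Apply parts 4 times (tabular method): alternate signs, differentiate u down to 0, integrate dv up.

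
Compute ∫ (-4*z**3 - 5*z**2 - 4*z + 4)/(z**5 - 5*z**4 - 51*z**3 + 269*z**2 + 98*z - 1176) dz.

Factor the denominator: (z - 7)*(z - 4)*(z - 3)*(z + 2)*(z + 7).
Partial-fraction decomposition: 1159/(7700*(z + 7)) - 4/(225*(z + 2)) - 161/(200*(z - 3)) + 58/(33*(z - 4)) - 547/(504*(z - 7)).
Integrate each term: A/(z−a) contributes A·log|z−a|.

-547*log(z - 7)/504 + 58*log(z - 4)/33 - 161*log(z - 3)/200 - 4*log(z + 2)/225 + 1159*log(z + 7)/7700 + C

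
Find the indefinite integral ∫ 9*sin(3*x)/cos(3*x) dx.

-3*log(cos(3*x)) + C

Let u = cos(3*x), so du = (-3*sin(3*x)) dx.
Rewriting, the integral becomes -3·∫ 1/u du = -3·log(u).
Substituting back, u = cos(3*x).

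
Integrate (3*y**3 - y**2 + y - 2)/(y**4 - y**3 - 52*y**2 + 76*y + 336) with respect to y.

Factor the denominator: (y - 6)*(y - 4)*(y + 2)*(y + 7).
Partial-fraction decomposition: 1087/(715*(y + 7)) - 2/(15*(y + 2)) - 89/(66*(y - 4)) + 77/(26*(y - 6)).
Integrate each term: A/(y−a) contributes A·log|y−a|.

77*log(y - 6)/26 - 89*log(y - 4)/66 - 2*log(y + 2)/15 + 1087*log(y + 7)/715 + C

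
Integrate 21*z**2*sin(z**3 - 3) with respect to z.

Let u = z**3 - 3, so du = (3*z**2) dz.
Rewriting, the integral becomes 7·∫ sin(u) du = 7·-cos(u).
Substituting back, u = z**3 - 3.

-7*cos(z**3 - 3) + C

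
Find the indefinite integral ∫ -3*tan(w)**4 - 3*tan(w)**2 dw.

-tan(w)**3 + C

Let u = tan(w), so du = (tan(w)**2 + 1) dw.
Rewriting, the integral becomes -3·∫ u^2 du = -3·u^3/3.
Substituting back, u = tan(w).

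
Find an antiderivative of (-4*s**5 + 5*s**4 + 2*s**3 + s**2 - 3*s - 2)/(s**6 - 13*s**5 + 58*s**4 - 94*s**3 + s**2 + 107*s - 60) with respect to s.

-3039*log(s - 5)/64 + 2686*log(s - 4)/45 - 515*log(s - 3)/32 - 53*log(s - 1)/576 - 3*log(s + 1)/160 - 1/(48*s - 48) + C

Factor the denominator: (s - 5)*(s - 4)*(s - 3)*(s - 1)**2*(s + 1).
Partial-fraction decomposition: -3/(160*(s + 1)) - 53/(576*(s - 1)) + 1/(48*(s - 1)**2) - 515/(32*(s - 3)) + 2686/(45*(s - 4)) - 3039/(64*(s - 5)).
Integrate each term; A/(s−a) gives A·log|s−a|; A/(s−a)² gives −A/(s−a).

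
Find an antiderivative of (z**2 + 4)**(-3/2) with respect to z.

Substitute z = 2·tan(θ), so dz = 2·sec(θ)^2 dθ and the radical becomes sqrt(z**2 + 4) = 2·sec(θ) by the Pythagorean identity.
Integrate the resulting trig expression in θ, then back-substitute tan(θ) = z/2, sec(θ) = sqrt(z**2 + 4)/2 (absorbing any constant into C).

z/(4*sqrt(z**2 + 4)) + C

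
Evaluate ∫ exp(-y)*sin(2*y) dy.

-exp(-y)*sin(2*y)/5 - 2*exp(-y)*cos(2*y)/5 + C

Let I denote the integral. Integrate by parts with u = sin(2*y), dv = exp(-y) dy, so v = -exp(-y): I = -exp(-y)*sin(2*y) + 2·∫ exp(-y)*cos(2*y) dy.
Apply parts again with u = cos(2*y), dv = exp(-y) dy: ∫ exp(-y)*cos(2*y) dy = -exp(-y)*cos(2*y) − 2·I. Substituting back brings back I: I = -exp(-y)*sin(2*y) - 2*exp(-y)*cos(2*y) − 4·I.
Solving for I: (1 + 4)·I equals the remaining terms, so I = (1/5)·(-exp(-y)*sin(2*y) - 2*exp(-y)*cos(2*y)).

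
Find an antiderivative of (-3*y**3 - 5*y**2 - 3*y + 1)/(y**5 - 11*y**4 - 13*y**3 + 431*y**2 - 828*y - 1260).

-647*log(y - 7)/104 + 845*log(y - 6)/84 - 257*log(y - 5)/66 - log(y + 1)/840 + 487*log(y + 6)/8580 + C

Factor the denominator: (y - 7)*(y - 6)*(y - 5)*(y + 1)*(y + 6).
Partial-fraction decomposition: 487/(8580*(y + 6)) - 1/(840*(y + 1)) - 257/(66*(y - 5)) + 845/(84*(y - 6)) - 647/(104*(y - 7)).
Integrate each term: A/(y−a) contributes A·log|y−a|.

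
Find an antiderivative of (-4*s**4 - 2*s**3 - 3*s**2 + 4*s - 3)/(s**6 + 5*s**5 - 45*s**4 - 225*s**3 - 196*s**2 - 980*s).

3*log(s)/980 - 2603*log(s - 7)/15582 - 587*log(s + 5)/870 + 2274*log(s + 7)/2597 - 227*log(s**2 + 4)/12296 - 115*atan(s/2)/3074 + C

Factor the denominator: s*(s - 7)*(s + 5)*(s + 7)*(s**2 + 4).
Partial-fraction decomposition: -(227*s + 460)/(6148*(s**2 + 4)) + 2274/(2597*(s + 7)) - 587/(870*(s + 5)) - 2603/(15582*(s - 7)) + 3/(980*s).
Integrate each term; A/(s−a) gives A·log|s−a|; the (Bs+D)/(s²+p²) term gives a log and an atan.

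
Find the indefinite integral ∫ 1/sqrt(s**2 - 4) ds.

Substitute s = 2·sec(θ), so ds = 2·sec(θ)*tan(θ) dθ and the radical becomes sqrt(s**2 - 4) = 2·tan(θ) by the Pythagorean identity.
Integrate the resulting trig expression in θ, then back-substitute sec(θ) = s/2, tan(θ) = sqrt(s**2 - 4)/2 (absorbing any constant into C).

log(s + sqrt(s**2 - 4)) + C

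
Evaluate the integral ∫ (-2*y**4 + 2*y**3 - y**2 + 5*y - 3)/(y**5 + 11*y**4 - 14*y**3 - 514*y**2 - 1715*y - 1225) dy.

Factor the denominator: (y - 7)*(y + 1)*(y + 5)**2*(y + 7).
Partial-fraction decomposition: -5575/(336*(y + 7)) + 8543/(576*(y + 5)) - 1553/(96*(y + 5)**2) + 13/(768*(y + 1)) - 4133/(16128*(y - 7)).
Integrate each term; A/(y−a) gives A·log|y−a|; A/(y−a)² gives −A/(y−a).

-4133*log(y - 7)/16128 + 13*log(y + 1)/768 + 8543*log(y + 5)/576 - 5575*log(y + 7)/336 + 1553/(96*y + 480) + C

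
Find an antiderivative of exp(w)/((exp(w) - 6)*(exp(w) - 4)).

log(exp(w) - 6)/2 - log(exp(w) - 4)/2 + C

Let u = e^w, du = e^w dw.
The integral becomes ∫ du/((u-4)(u-6)); decompose into partial fractions.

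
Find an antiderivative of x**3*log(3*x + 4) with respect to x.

x**4*log(3*x + 4)/4 - x**4/16 + x**3/9 - 2*x**2/9 + 16*x/27 - 64*log(3*x + 4)/81 + C

Use integration by parts with u = log(3*x + 4), dv = x**3 dx.
Then du = 3/(3*x + 4) dx and v = x**4/4.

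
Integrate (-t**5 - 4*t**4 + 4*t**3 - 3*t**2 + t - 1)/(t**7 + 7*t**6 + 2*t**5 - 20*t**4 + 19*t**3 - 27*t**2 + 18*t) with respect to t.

-log(t)/18 - 31*log(t - 1)/392 + 11*log(t + 3)/72 + 1613*log(t + 6)/32634 - 5*log(t**2 + 1)/148 - 7*atan(t)/74 + 1/(14*t - 14) + C

Factor the denominator: t*(t - 1)**2*(t + 3)*(t + 6)*(t**2 + 1).
Partial-fraction decomposition: -(5*t + 7)/(74*(t**2 + 1)) + 1613/(32634*(t + 6)) + 11/(72*(t + 3)) - 31/(392*(t - 1)) - 1/(14*(t - 1)**2) - 1/(18*t).
Integrate each term; A/(t−a) gives A·log|t−a|; the (Bt+D)/(t²+p²) term gives a log and an atan.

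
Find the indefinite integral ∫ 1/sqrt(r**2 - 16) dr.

Substitute r = 4·sec(θ), so dr = 4·sec(θ)*tan(θ) dθ and the radical becomes sqrt(r**2 - 16) = 4·tan(θ) by the Pythagorean identity.
Integrate the resulting trig expression in θ, then back-substitute sec(θ) = r/4, tan(θ) = sqrt(r**2 - 16)/4 (absorbing any constant into C).

log(r + sqrt(r**2 - 16)) + C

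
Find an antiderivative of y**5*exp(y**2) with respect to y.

(y**4 - 2*y**2 + 2)*exp(y**2)/2 + C

Let u = y², du = 2y dy; rewrite as (1/2)∫ u^2·exp(1u) du.
Now integrate by parts 2 times.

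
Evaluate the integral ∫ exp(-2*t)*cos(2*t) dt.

Let I denote the integral. Integrate by parts with u = cos(2*t), dv = exp(-2*t) dt, so v = -exp(-2*t)/2: I = -exp(-2*t)*cos(2*t)/2 − ∫ exp(-2*t)*sin(2*t) dt.
Apply parts again with u = sin(2*t), dv = exp(-2*t) dt: ∫ exp(-2*t)*sin(2*t) dt = -exp(-2*t)*sin(2*t)/2 + I. Substituting back brings back I: I = exp(-2*t)*sin(2*t)/2 - exp(-2*t)*cos(2*t)/2 − I.
Solving for I: (1 + 1)·I equals the remaining terms, so I = (1/2)·(exp(-2*t)*sin(2*t)/2 - exp(-2*t)*cos(2*t)/2).

exp(-2*t)*sin(2*t)/4 - exp(-2*t)*cos(2*t)/4 + C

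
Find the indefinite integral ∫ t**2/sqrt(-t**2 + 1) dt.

Substitute t = sin(θ), so dt = cos(θ) dθ and the radical becomes sqrt(-t**2 + 1) = cos(θ) by the Pythagorean identity.
Integrate the resulting trig expression in θ, then back-substitute θ = asin(t), sin(θ) = t, cos(θ) = sqrt(-t**2 + 1) (absorbing any constant into C).

-t*sqrt(-t**2 + 1)/2 + asin(t)/2 + C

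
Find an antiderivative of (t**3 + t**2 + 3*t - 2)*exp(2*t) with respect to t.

Use integration by parts with u = t**3 + t**2 + 3*t - 2, dv = exp(2*t) dt, so v = exp(2*t)/2.
Apply parts 3 times (tabular method): alternate signs, differentiate u down to 0, integrate dv up.

(4*t**3 - 2*t**2 + 14*t - 15)*exp(2*t)/8 + C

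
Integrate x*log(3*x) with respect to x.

x**2*(log(x) + log(3))/2 - x**2/4 + C

Use integration by parts with u = log(3*x), dv = x dx.
Then du = 1/x dx and v = x**2/2.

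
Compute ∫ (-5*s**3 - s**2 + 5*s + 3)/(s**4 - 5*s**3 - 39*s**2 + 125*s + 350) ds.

Factor the denominator: (s - 7)*(s - 5)*(s + 2)*(s + 5).
Partial-fraction decomposition: -289/(180*(s + 5)) + 29/(189*(s + 2)) + 311/(70*(s - 5)) - 863/(108*(s - 7)).
Integrate each term: A/(s−a) contributes A·log|s−a|.

-863*log(s - 7)/108 + 311*log(s - 5)/70 + 29*log(s + 2)/189 - 289*log(s + 5)/180 + C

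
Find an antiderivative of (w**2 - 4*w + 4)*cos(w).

w**2*sin(w) - 4*w*sin(w) + 2*w*cos(w) + 2*sin(w) - 4*cos(w) + C

Use integration by parts with u = w**2 - 4*w + 4, dv = cos(w) dw, so v = sin(w).
Apply parts 2 times (tabular method): alternate signs, differentiate u down to 0, integrate dv up.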